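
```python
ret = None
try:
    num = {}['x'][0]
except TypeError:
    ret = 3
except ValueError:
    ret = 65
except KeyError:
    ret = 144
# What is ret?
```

Step-by-step execution trace:
1. `num = {}['x'][0]` raises KeyError.
2. `except TypeError` does not match KeyError; skipped.
3. `except ValueError` does not match KeyError; skipped.
4. `except KeyError` matches → ret = 144.
Result: 144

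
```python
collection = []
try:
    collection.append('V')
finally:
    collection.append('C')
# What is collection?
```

Step-by-step execution trace:
1. try: `collection.append('V')` → collection = ['V'].
2. The try body completes without raising.
3. finally always runs: `collection.append('C')` → collection = ['V', 'C'].
Result: ['V', 'C']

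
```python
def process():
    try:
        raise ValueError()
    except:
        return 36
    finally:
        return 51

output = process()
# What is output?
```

Step-by-step execution trace:
1. `process()` enters try: `raise ValueError()` raises ValueError.
2. bare `except` matches → `return 36` sets pending return value 36.
3. Before returning, `finally: return 51` runs and overrides the pending return.
4. process() returns 51 → output = 51.
Result: 51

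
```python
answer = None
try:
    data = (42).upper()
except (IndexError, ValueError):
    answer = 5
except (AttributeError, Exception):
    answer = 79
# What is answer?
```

Step-by-step execution trace:
1. `data = (42).upper()` raises AttributeError.
2. `except (IndexError, ValueError)` does not match AttributeError; skipped.
3. `except (AttributeError, Exception)` matches (AttributeError is in the tuple) → answer = 79.
Result: 79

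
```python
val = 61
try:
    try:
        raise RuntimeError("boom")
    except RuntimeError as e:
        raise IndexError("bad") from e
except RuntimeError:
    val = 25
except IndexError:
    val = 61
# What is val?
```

Step-by-step execution trace:
1. Inner try raises RuntimeError; inner `except RuntimeError as e` catches it.
2. `raise IndexError(...) from e` raises IndexError (RuntimeError is attached as __cause__, but only IndexError is active).
3. Outer `except RuntimeError` does not match IndexError; skipped.
4. Outer `except IndexError` matches → val = 61.
Result: 61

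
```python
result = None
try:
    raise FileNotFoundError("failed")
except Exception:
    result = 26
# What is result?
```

Step-by-step execution trace:
1. `raise FileNotFoundError(...)` raises FileNotFoundError.
2. `except Exception` matches (FileNotFoundError is a subclass of Exception) → result = 26.
Result: 26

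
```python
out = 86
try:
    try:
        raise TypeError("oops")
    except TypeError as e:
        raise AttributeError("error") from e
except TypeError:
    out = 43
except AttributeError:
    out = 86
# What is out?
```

Step-by-step execution trace:
1. Inner try raises TypeError; inner `except TypeError as e` catches it.
2. `raise AttributeError(...) from e` raises AttributeError (TypeError is attached as __cause__, but only AttributeError is active).
3. Outer `except TypeError` does not match AttributeError; skipped.
4. Outer `except AttributeError` matches → out = 86.
Result: 86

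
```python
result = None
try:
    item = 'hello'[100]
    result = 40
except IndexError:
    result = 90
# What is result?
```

Step-by-step execution trace:
1. `item = 'hello'[100]` raises IndexError.
2. `result = 40` is not reached.
3. `except IndexError` matches → result = 90.
Result: 90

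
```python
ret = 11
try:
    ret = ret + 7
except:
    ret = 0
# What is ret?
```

Step-by-step execution trace:
1. ret starts at 11.
2. try: `ret = ret + 7` → ret = 18. No exception raised.
3. `except` is skipped.
Result: 18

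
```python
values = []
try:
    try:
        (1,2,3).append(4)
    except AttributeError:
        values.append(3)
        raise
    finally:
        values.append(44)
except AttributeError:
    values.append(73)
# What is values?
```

Step-by-step execution trace:
1. Inner try: `(1,2,3).append(4)` raises AttributeError.
2. Inner `except AttributeError` matches → `values.append(3)` → values = [3].
3. bare `raise` re-raises AttributeError.
4. Inner `finally` runs during unwinding: `values.append(44)` → values = [3, 44].
5. Outer `except AttributeError` matches → `values.append(73)` → values = [3, 44, 73].
Result: [3, 44, 73]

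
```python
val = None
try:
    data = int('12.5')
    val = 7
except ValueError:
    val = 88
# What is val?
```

Step-by-step execution trace:
1. `data = int('12.5')` raises ValueError.
2. `val = 7` is not reached.
3. `except ValueError` matches → val = 88.
Result: 88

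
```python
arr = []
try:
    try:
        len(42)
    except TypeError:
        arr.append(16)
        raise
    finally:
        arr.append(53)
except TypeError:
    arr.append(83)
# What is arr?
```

Step-by-step execution trace:
1. Inner try: `len(42)` raises TypeError.
2. Inner `except TypeError` matches → `arr.append(16)` → arr = [16].
3. bare `raise` re-raises TypeError.
4. Inner `finally` runs during unwinding: `arr.append(53)` → arr = [16, 53].
5. Outer `except TypeError` matches → `arr.append(83)` → arr = [16, 53, 83].
Result: [16, 53, 83]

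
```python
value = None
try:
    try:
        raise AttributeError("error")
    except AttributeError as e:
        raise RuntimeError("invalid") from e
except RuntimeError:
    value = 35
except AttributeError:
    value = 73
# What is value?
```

Step-by-step execution trace:
1. Inner try raises AttributeError; inner `except AttributeError as e` catches it.
2. `raise RuntimeError(...) from e` raises RuntimeError (AttributeError is attached as __cause__, but only RuntimeError is active).
3. Outer `except RuntimeError` matches → value = 35.
4. `except AttributeError` is not reached.
Result: 35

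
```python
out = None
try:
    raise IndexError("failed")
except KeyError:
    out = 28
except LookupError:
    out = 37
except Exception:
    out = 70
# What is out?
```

Step-by-step execution trace:
1. `raise IndexError(...)` raises IndexError.
2. `except KeyError` does not match (IndexError is not a subclass of KeyError); skipped.
3. `except LookupError` matches (IndexError is a subclass of LookupError) → out = 37.
4. `except Exception` is not reached.
Result: 37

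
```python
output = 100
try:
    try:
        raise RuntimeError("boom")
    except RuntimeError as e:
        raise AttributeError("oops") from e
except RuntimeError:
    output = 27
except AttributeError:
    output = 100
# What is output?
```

Step-by-step execution trace:
1. Inner try raises RuntimeError; inner `except RuntimeError as e` catches it.
2. `raise AttributeError(...) from e` raises AttributeError (RuntimeError is attached as __cause__, but only AttributeError is active).
3. Outer `except RuntimeError` does not match AttributeError; skipped.
4. Outer `except AttributeError` matches → output = 100.
Result: 100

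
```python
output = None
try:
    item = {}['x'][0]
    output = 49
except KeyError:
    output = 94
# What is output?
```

Step-by-step execution trace:
1. `item = {}['x'][0]` raises KeyError.
2. `output = 49` is not reached.
3. `except KeyError` matches → output = 94.
Result: 94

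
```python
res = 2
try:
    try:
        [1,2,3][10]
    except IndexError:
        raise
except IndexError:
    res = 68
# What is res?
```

Step-by-step execution trace:
1. Inner try: `[1,2,3][10]` raises IndexError.
2. Inner `except IndexError` matches; bare `raise` re-raises the same IndexError.
3. Outer `except IndexError` matches → res = 68.
Result: 68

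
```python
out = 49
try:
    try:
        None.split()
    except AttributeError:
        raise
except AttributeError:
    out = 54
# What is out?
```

Step-by-step execution trace:
1. Inner try: `None.split()` raises AttributeError.
2. Inner `except AttributeError` matches; bare `raise` re-raises the same AttributeError.
3. Outer `except AttributeError` matches → out = 54.
Result: 54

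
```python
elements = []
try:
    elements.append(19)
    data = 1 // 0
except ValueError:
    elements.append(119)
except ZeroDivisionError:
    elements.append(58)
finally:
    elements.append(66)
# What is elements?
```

Step-by-step execution trace:
1. try: `elements.append(19)` → elements = [19].
2. `data = 1 // 0` raises ZeroDivisionError.
3. `except ValueError` does not match ZeroDivisionError; skipped.
4. `except ZeroDivisionError` matches → `elements.append(58)` → elements = [19, 58].
5. finally always runs: `elements.append(66)` → elements = [19, 58, 66].
Result: [19, 58, 66]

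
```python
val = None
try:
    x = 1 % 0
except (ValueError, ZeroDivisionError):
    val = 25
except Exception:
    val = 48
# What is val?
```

Step-by-step execution trace:
1. `x = 1 % 0` raises ZeroDivisionError.
2. `except (ValueError, ZeroDivisionError)` matches (ZeroDivisionError is in the tuple) → val = 25.
3. `except Exception` is not reached.
Result: 25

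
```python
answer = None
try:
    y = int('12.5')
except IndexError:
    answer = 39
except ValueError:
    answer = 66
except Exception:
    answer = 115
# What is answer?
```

Step-by-step execution trace:
1. `y = int('12.5')` raises ValueError.
2. `except IndexError` does not match ValueError; skipped.
3. `except ValueError` matches → answer = 66.
4. Remaining except clauses are skipped.
Result: 66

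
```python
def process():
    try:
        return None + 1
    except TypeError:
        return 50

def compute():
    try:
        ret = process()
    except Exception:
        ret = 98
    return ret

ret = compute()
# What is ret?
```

Step-by-step execution trace:
1. `compute()` calls `process()`.
2. In process: `None + 1` raises TypeError; `except TypeError` catches it → returns 50.
3. In compute: `ret = process()` → ret = 50. No exception reaches compute.
4. `except Exception` is skipped; compute returns 50.
5. ret = 50.
Result: 50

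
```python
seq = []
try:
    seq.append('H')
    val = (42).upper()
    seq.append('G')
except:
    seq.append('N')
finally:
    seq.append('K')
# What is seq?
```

Step-by-step execution trace:
1. try: `seq.append('H')` → seq = ['H'].
2. `val = (42).upper()` raises AttributeError; `seq.append('G')` is not reached.
3. bare `except` matches → `seq.append('N')` → seq = ['H', 'N'].
4. finally always runs: `seq.append('K')` → seq = ['H', 'N', 'K'].
Result: ['H', 'N', 'K']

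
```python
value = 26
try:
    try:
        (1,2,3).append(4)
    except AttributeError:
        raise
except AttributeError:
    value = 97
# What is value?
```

Step-by-step execution trace:
1. Inner try: `(1,2,3).append(4)` raises AttributeError.
2. Inner `except AttributeError` matches; bare `raise` re-raises the same AttributeError.
3. Outer `except AttributeError` matches → value = 97.
Result: 97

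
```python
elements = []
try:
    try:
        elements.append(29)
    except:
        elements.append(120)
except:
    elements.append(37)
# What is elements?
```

Step-by-step execution trace:
1. Inner try: `elements.append(29)` → elements = [29]. No exception raised.
2. Inner `except` is skipped.
3. Inner try completes normally; outer `except` is skipped.
Result: [29]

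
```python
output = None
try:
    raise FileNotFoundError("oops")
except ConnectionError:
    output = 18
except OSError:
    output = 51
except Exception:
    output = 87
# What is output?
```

Step-by-step execution trace:
1. `raise FileNotFoundError(...)` raises FileNotFoundError.
2. `except ConnectionError` does not match (FileNotFoundError is not a subclass of ConnectionError); skipped.
3. `except OSError` matches (FileNotFoundError is a subclass of OSError) → output = 51.
4. `except Exception` is not reached.
Result: 51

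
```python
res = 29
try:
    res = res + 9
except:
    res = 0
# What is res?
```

Step-by-step execution trace:
1. res starts at 29.
2. try: `res = res + 9` → res = 38. No exception raised.
3. `except` is skipped.
Result: 38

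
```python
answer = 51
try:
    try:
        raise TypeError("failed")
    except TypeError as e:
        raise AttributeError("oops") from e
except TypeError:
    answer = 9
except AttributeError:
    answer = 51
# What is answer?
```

Step-by-step execution trace:
1. Inner try raises TypeError; inner `except TypeError as e` catches it.
2. `raise AttributeError(...) from e` raises AttributeError (TypeError is attached as __cause__, but only AttributeError is active).
3. Outer `except TypeError` does not match AttributeError; skipped.
4. Outer `except AttributeError` matches → answer = 51.
Result: 51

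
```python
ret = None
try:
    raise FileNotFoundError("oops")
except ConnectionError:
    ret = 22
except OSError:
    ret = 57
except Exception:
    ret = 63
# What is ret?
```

Step-by-step execution trace:
1. `raise FileNotFoundError(...)` raises FileNotFoundError.
2. `except ConnectionError` does not match (FileNotFoundError is not a subclass of ConnectionError); skipped.
3. `except OSError` matches (FileNotFoundError is a subclass of OSError) → ret = 57.
4. `except Exception` is not reached.
Result: 57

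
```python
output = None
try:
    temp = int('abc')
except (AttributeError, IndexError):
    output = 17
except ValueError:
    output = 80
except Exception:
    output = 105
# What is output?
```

Step-by-step execution trace:
1. `temp = int('abc')` raises ValueError.
2. `except (AttributeError, IndexError)` does not match ValueError; skipped.
3. `except ValueError` matches (exact type match) → output = 80.
4. `except Exception` is not reached.
Result: 80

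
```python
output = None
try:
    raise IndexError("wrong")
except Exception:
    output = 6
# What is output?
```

Step-by-step execution trace:
1. `raise IndexError(...)` raises IndexError.
2. `except Exception` matches (IndexError is a subclass of Exception) → output = 6.
Result: 6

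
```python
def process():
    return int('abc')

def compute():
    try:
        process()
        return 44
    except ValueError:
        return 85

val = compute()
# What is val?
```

Step-by-step execution trace:
1. `compute()` calls `process()`.
2. `process()` evaluates `int('abc')`, which raises ValueError; it propagates to the caller.
3. `return 44` is not reached.
4. `except ValueError` in compute matches → returns 85.
5. val = 85.
Result: 85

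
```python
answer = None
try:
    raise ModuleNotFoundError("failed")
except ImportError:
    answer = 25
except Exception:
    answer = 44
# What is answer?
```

Step-by-step execution trace:
1. `raise ModuleNotFoundError(...)` raises ModuleNotFoundError.
2. `except ImportError` matches (ModuleNotFoundError is a subclass of ImportError) → answer = 25.
3. `except Exception` is not reached.
Result: 25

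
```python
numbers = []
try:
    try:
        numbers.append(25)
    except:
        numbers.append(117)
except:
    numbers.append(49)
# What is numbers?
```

Step-by-step execution trace:
1. Inner try: `numbers.append(25)` → numbers = [25]. No exception raised.
2. Inner `except` is skipped.
3. Inner try completes normally; outer `except` is skipped.
Result: [25]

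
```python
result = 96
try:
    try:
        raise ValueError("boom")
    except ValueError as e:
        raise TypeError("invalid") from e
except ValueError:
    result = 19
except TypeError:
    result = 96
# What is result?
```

Step-by-step execution trace:
1. Inner try raises ValueError; inner `except ValueError as e` catches it.
2. `raise TypeError(...) from e` raises TypeError (ValueError is attached as __cause__, but only TypeError is active).
3. Outer `except ValueError` does not match TypeError; skipped.
4. Outer `except TypeError` matches → result = 96.
Result: 96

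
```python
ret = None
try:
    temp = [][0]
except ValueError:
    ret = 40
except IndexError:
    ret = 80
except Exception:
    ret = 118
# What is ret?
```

Step-by-step execution trace:
1. `temp = [][0]` raises IndexError.
2. `except ValueError` does not match IndexError; skipped.
3. `except IndexError` matches → ret = 80.
4. Remaining except clauses are skipped.
Result: 80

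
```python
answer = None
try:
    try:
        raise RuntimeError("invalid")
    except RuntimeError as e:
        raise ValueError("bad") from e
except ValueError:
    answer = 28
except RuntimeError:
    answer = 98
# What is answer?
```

Step-by-step execution trace:
1. Inner try raises RuntimeError; inner `except RuntimeError as e` catches it.
2. `raise ValueError(...) from e` raises ValueError (RuntimeError is attached as __cause__, but only ValueError is active).
3. Outer `except ValueError` matches → answer = 28.
4. `except RuntimeError` is not reached.
Result: 28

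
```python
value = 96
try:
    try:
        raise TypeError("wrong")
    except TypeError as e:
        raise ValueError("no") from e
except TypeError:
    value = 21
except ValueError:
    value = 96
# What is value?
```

Step-by-step execution trace:
1. Inner try raises TypeError; inner `except TypeError as e` catches it.
2. `raise ValueError(...) from e` raises ValueError (TypeError is attached as __cause__, but only ValueError is active).
3. Outer `except TypeError` does not match ValueError; skipped.
4. Outer `except ValueError` matches → value = 96.
Result: 96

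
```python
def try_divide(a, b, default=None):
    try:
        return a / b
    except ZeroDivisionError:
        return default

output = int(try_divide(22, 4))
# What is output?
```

Step-by-step execution trace:
1. `try_divide(22, 4)` enters try: `return 22 / 4` → returns 5.5. No exception raised.
2. `except ZeroDivisionError` is skipped.
3. `int(5.5)` → 5 → output = 5.
Result: 5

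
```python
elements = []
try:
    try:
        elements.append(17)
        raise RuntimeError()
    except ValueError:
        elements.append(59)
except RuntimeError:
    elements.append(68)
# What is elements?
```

Step-by-step execution trace:
1. Inner try: `elements.append(17)` → elements = [17].
2. `raise RuntimeError()` raises RuntimeError.
3. Inner `except ValueError` does not match RuntimeError; exception propagates to outer try.
4. Outer `except RuntimeError` matches → `elements.append(68)` → elements = [17, 68].
Result: [17, 68]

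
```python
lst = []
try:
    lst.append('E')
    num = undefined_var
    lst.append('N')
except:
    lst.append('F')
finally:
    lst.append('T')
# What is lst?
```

Step-by-step execution trace:
1. try: `lst.append('E')` → lst = ['E'].
2. `num = undefined_var` raises NameError; `lst.append('N')` is not reached.
3. bare `except` matches → `lst.append('F')` → lst = ['E', 'F'].
4. finally always runs: `lst.append('T')` → lst = ['E', 'F', 'T'].
Result: ['E', 'F', 'T']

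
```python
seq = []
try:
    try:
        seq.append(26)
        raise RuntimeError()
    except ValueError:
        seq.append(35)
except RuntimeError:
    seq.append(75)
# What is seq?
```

Step-by-step execution trace:
1. Inner try: `seq.append(26)` → seq = [26].
2. `raise RuntimeError()` raises RuntimeError.
3. Inner `except ValueError` does not match RuntimeError; exception propagates to outer try.
4. Outer `except RuntimeError` matches → `seq.append(75)` → seq = [26, 75].
Result: [26, 75]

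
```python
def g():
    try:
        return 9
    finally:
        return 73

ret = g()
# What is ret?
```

Step-by-step execution trace:
1. `g()` enters try: `return 9` sets pending return value 9.
2. Before returning, `finally: return 73` runs and overrides the pending return.
3. g() returns 73 → ret = 73.
Result: 73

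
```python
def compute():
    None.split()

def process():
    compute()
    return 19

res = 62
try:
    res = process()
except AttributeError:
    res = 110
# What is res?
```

Step-by-step execution trace:
1. res starts at 62.
2. try: `process()` calls `compute()`.
3. `compute()` evaluates `None.split()`, which raises AttributeError; it propagates through process (uncaught).
4. `return 19` in process is not reached; the assignment to res does not complete.
5. `except AttributeError` matches → res = 110.
Result: 110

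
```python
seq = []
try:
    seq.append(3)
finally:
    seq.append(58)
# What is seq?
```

Step-by-step execution trace:
1. try: `seq.append(3)` → seq = [3].
2. The try body completes without raising.
3. finally always runs: `seq.append(58)` → seq = [3, 58].
Result: [3, 58]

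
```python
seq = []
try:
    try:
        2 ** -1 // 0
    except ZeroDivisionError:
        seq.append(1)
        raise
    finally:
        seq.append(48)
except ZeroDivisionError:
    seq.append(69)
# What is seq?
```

Step-by-step execution trace:
1. Inner try: `2 ** -1 // 0` raises ZeroDivisionError.
2. Inner `except ZeroDivisionError` matches → `seq.append(1)` → seq = [1].
3. bare `raise` re-raises ZeroDivisionError.
4. Inner `finally` runs during unwinding: `seq.append(48)` → seq = [1, 48].
5. Outer `except ZeroDivisionError` matches → `seq.append(69)` → seq = [1, 48, 69].
Result: [1, 48, 69]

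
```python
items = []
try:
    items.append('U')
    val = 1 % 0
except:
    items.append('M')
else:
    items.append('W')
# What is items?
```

Step-by-step execution trace:
1. try: `items.append('U')` → items = ['U'].
2. `val = 1 % 0` raises ZeroDivisionError.
3. bare `except` matches → `items.append('M')` → items = ['U', 'M'].
4. `else` is skipped (an exception was raised).
Result: ['U', 'M']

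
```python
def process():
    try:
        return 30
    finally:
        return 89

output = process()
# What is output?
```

Step-by-step execution trace:
1. `process()` enters try: `return 30` sets pending return value 30.
2. Before returning, `finally: return 89` runs and overrides the pending return.
3. process() returns 89 → output = 89.
Result: 89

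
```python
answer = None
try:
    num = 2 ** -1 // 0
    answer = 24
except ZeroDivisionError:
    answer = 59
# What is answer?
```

Step-by-step execution trace:
1. `num = 2 ** -1 // 0` raises ZeroDivisionError.
2. `answer = 24` is not reached.
3. `except ZeroDivisionError` matches → answer = 59.
Result: 59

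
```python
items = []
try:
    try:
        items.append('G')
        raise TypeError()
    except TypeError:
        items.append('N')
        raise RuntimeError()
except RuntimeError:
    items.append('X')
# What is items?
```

Step-by-step execution trace:
1. Inner try: `items.append('G')` → items = ['G'].
2. `raise TypeError()` raises TypeError.
3. Inner `except TypeError` matches → `items.append('N')` → items = ['G', 'N'].
4. `raise RuntimeError()` raises RuntimeError; propagates to outer try.
5. Outer `except RuntimeError` matches → `items.append('X')` → items = ['G', 'N', 'X'].
Result: ['G', 'N', 'X']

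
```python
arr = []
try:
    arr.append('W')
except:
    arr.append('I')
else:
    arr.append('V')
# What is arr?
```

Step-by-step execution trace:
1. try: `arr.append('W')` → arr = ['W']. No exception raised.
2. `except` is skipped.
3. `else` runs (try completed without exception): `arr.append('V')` → arr = ['W', 'V'].
Result: ['W', 'V']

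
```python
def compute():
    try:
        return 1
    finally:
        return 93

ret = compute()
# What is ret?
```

Step-by-step execution trace:
1. `compute()` enters try: `return 1` sets pending return value 1.
2. Before returning, `finally: return 93` runs and overrides the pending return.
3. compute() returns 93 → ret = 93.
Result: 93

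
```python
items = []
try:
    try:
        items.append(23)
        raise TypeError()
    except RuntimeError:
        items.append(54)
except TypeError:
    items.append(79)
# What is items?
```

Step-by-step execution trace:
1. Inner try: `items.append(23)` → items = [23].
2. `raise TypeError()` raises TypeError.
3. Inner `except RuntimeError` does not match TypeError; exception propagates to outer try.
4. Outer `except TypeError` matches → `items.append(79)` → items = [23, 79].
Result: [23, 79]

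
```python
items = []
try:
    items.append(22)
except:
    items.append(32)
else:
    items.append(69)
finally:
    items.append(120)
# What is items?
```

Step-by-step execution trace:
1. try: `items.append(22)` → items = [22]. No exception raised.
2. `except` is skipped.
3. `else` runs: `items.append(69)` → items = [22, 69].
4. `finally` always runs: `items.append(120)` → items = [22, 69, 120].
Result: [22, 69, 120]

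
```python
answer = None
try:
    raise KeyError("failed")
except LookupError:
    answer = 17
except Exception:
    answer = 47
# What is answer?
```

Step-by-step execution trace:
1. `raise KeyError(...)` raises KeyError.
2. `except LookupError` matches (KeyError is a subclass of LookupError) → answer = 17.
3. `except Exception` is not reached.
Result: 17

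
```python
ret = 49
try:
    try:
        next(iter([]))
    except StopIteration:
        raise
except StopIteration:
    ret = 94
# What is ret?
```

Step-by-step execution trace:
1. Inner try: `next(iter([]))` raises StopIteration.
2. Inner `except StopIteration` matches; bare `raise` re-raises the same StopIteration.
3. Outer `except StopIteration` matches → ret = 94.
Result: 94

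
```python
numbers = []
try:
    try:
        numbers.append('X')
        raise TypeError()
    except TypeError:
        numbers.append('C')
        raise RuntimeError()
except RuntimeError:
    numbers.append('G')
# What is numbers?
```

Step-by-step execution trace:
1. Inner try: `numbers.append('X')` → numbers = ['X'].
2. `raise TypeError()` raises TypeError.
3. Inner `except TypeError` matches → `numbers.append('C')` → numbers = ['X', 'C'].
4. `raise RuntimeError()` raises RuntimeError; propagates to outer try.
5. Outer `except RuntimeError` matches → `numbers.append('G')` → numbers = ['X', 'C', 'G'].
Result: ['X', 'C', 'G']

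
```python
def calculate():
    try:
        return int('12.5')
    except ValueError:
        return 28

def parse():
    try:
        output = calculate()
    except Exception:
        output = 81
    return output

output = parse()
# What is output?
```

Step-by-step execution trace:
1. `parse()` calls `calculate()`.
2. In calculate: `int('12.5')` raises ValueError; `except ValueError` catches it → returns 28.
3. In parse: `output = calculate()` → output = 28. No exception reaches parse.
4. `except Exception` is skipped; parse returns 28.
5. output = 28.
Result: 28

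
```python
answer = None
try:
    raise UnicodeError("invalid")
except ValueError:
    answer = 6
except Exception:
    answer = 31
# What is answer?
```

Step-by-step execution trace:
1. `raise UnicodeError(...)` raises UnicodeError.
2. `except ValueError` matches (UnicodeError is a subclass of ValueError) → answer = 6.
3. `except Exception` is not reached.
Result: 6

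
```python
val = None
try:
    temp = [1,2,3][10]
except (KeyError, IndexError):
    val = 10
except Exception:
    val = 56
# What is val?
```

Step-by-step execution trace:
1. `temp = [1,2,3][10]` raises IndexError.
2. `except (KeyError, IndexError)` matches (IndexError is in the tuple) → val = 10.
3. `except Exception` is not reached.
Result: 10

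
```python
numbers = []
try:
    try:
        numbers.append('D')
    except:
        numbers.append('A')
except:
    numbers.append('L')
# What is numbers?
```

Step-by-step execution trace:
1. Inner try: `numbers.append('D')` → numbers = ['D']. No exception raised.
2. Inner `except` is skipped.
3. Inner try completes normally; outer `except` is skipped.
Result: ['D']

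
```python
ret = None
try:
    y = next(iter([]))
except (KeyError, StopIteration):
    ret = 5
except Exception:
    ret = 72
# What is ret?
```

Step-by-step execution trace:
1. `y = next(iter([]))` raises StopIteration.
2. `except (KeyError, StopIteration)` matches (StopIteration is in the tuple) → ret = 5.
3. `except Exception` is not reached.
Result: 5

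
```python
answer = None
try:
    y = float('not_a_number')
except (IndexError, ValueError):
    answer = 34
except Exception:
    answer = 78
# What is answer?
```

Step-by-step execution trace:
1. `y = float('not_a_number')` raises ValueError.
2. `except (IndexError, ValueError)` matches (ValueError is in the tuple) → answer = 34.
3. `except Exception` is not reached.
Result: 34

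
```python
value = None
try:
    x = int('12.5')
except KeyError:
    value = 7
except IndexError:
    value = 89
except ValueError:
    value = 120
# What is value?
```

Step-by-step execution trace:
1. `x = int('12.5')` raises ValueError.
2. `except KeyError` does not match ValueError; skipped.
3. `except IndexError` does not match ValueError; skipped.
4. `except ValueError` matches → value = 120.
Result: 120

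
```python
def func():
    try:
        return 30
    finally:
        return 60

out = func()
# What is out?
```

Step-by-step execution trace:
1. `func()` enters try: `return 30` sets pending return value 30.
2. Before returning, `finally: return 60` runs and overrides the pending return.
3. func() returns 60 → out = 60.
Result: 60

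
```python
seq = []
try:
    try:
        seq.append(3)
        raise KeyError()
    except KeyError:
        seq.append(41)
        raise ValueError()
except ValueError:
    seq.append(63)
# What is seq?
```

Step-by-step execution trace:
1. Inner try: `seq.append(3)` → seq = [3].
2. `raise KeyError()` raises KeyError.
3. Inner `except KeyError` matches → `seq.append(41)` → seq = [3, 41].
4. `raise ValueError()` raises ValueError; propagates to outer try.
5. Outer `except ValueError` matches → `seq.append(63)` → seq = [3, 41, 63].
Result: [3, 41, 63]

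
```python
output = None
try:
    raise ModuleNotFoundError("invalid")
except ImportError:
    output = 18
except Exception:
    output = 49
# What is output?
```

Step-by-step execution trace:
1. `raise ModuleNotFoundError(...)` raises ModuleNotFoundError.
2. `except ImportError` matches (ModuleNotFoundError is a subclass of ImportError) → output = 18.
3. `except Exception` is not reached.
Result: 18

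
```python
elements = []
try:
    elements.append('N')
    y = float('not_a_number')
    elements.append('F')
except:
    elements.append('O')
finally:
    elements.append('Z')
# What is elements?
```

Step-by-step execution trace:
1. try: `elements.append('N')` → elements = ['N'].
2. `y = float('not_a_number')` raises ValueError; `elements.append('F')` is not reached.
3. bare `except` matches → `elements.append('O')` → elements = ['N', 'O'].
4. finally always runs: `elements.append('Z')` → elements = ['N', 'O', 'Z'].
Result: ['N', 'O', 'Z']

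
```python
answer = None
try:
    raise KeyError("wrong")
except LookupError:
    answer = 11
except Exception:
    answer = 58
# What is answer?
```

Step-by-step execution trace:
1. `raise KeyError(...)` raises KeyError.
2. `except LookupError` matches (KeyError is a subclass of LookupError) → answer = 11.
3. `except Exception` is not reached.
Result: 11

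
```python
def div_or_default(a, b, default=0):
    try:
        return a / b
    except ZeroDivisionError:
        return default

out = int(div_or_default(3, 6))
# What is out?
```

Step-by-step execution trace:
1. `div_or_default(3, 6)` enters try: `return 3 / 6` → returns 0.5. No exception raised.
2. `except ZeroDivisionError` is skipped.
3. `int(0.5)` → 0 → out = 0.
Result: 0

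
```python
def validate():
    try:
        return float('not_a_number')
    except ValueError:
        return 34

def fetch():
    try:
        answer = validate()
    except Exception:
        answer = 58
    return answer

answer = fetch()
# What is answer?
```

Step-by-step execution trace:
1. `fetch()` calls `validate()`.
2. In validate: `float('not_a_number')` raises ValueError; `except ValueError` catches it → returns 34.
3. In fetch: `answer = validate()` → answer = 34. No exception reaches fetch.
4. `except Exception` is skipped; fetch returns 34.
5. answer = 34.
Result: 34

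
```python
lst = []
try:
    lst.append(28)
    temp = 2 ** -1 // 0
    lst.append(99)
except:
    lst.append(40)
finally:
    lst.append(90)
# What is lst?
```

Step-by-step execution trace:
1. try: `lst.append(28)` → lst = [28].
2. `temp = 2 ** -1 // 0` raises ZeroDivisionError; `lst.append(99)` is not reached.
3. bare `except` matches → `lst.append(40)` → lst = [28, 40].
4. finally always runs: `lst.append(90)` → lst = [28, 40, 90].
Result: [28, 40, 90]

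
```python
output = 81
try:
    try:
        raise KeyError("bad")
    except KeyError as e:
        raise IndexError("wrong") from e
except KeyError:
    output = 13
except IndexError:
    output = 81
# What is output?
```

Step-by-step execution trace:
1. Inner try raises KeyError; inner `except KeyError as e` catches it.
2. `raise IndexError(...) from e` raises IndexError (KeyError is attached as __cause__, but only IndexError is active).
3. Outer `except KeyError` does not match IndexError; skipped.
4. Outer `except IndexError` matches → output = 81.
Result: 81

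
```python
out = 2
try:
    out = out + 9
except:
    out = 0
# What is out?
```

Step-by-step execution trace:
1. out starts at 2.
2. try: `out = out + 9` → out = 11. No exception raised.
3. `except` is skipped.
Result: 11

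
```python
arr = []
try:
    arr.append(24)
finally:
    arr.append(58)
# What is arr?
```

Step-by-step execution trace:
1. try: `arr.append(24)` → arr = [24].
2. The try body completes without raising.
3. finally always runs: `arr.append(58)` → arr = [24, 58].
Result: [24, 58]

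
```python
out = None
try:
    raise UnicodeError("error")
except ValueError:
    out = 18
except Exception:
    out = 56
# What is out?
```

Step-by-step execution trace:
1. `raise UnicodeError(...)` raises UnicodeError.
2. `except ValueError` matches (UnicodeError is a subclass of ValueError) → out = 18.
3. `except Exception` is not reached.
Result: 18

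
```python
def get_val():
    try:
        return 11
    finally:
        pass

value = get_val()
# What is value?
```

Step-by-step execution trace:
1. `get_val()` enters try: `return 11` sets pending return value 11.
2. Before returning, `finally: pass` runs (no effect).
3. get_val() returns 11 → value = 11.
Result: 11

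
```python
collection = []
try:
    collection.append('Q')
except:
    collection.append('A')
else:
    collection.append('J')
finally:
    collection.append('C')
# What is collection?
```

Step-by-step execution trace:
1. try: `collection.append('Q')` → collection = ['Q']. No exception raised.
2. `except` is skipped.
3. `else` runs: `collection.append('J')` → collection = ['Q', 'J'].
4. `finally` always runs: `collection.append('C')` → collection = ['Q', 'J', 'C'].
Result: ['Q', 'J', 'C']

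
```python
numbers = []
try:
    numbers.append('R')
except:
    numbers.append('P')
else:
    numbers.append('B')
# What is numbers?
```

Step-by-step execution trace:
1. try: `numbers.append('R')` → numbers = ['R']. No exception raised.
2. `except` is skipped.
3. `else` runs (try completed without exception): `numbers.append('B')` → numbers = ['R', 'B'].
Result: ['R', 'B']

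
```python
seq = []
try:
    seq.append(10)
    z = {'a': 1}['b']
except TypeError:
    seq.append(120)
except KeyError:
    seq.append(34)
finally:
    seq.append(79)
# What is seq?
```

Step-by-step execution trace:
1. try: `seq.append(10)` → seq = [10].
2. `z = {'a': 1}['b']` raises KeyError.
3. `except TypeError` does not match KeyError; skipped.
4. `except KeyError` matches → `seq.append(34)` → seq = [10, 34].
5. finally always runs: `seq.append(79)` → seq = [10, 34, 79].
Result: [10, 34, 79]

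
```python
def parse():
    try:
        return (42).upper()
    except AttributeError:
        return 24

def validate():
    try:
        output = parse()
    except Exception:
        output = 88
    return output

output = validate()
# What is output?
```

Step-by-step execution trace:
1. `validate()` calls `parse()`.
2. In parse: `(42).upper()` raises AttributeError; `except AttributeError` catches it → returns 24.
3. In validate: `output = parse()` → output = 24. No exception reaches validate.
4. `except Exception` is skipped; validate returns 24.
5. output = 24.
Result: 24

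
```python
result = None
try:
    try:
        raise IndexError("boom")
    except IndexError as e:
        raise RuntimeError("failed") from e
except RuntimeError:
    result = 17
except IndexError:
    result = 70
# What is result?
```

Step-by-step execution trace:
1. Inner try raises IndexError; inner `except IndexError as e` catches it.
2. `raise RuntimeError(...) from e` raises RuntimeError (IndexError is attached as __cause__, but only RuntimeError is active).
3. Outer `except RuntimeError` matches → result = 17.
4. `except IndexError` is not reached.
Result: 17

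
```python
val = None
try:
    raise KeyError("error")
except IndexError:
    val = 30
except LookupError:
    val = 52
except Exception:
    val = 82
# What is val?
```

Step-by-step execution trace:
1. `raise KeyError(...)` raises KeyError.
2. `except IndexError` does not match (KeyError is not a subclass of IndexError); skipped.
3. `except LookupError` matches (KeyError is a subclass of LookupError) → val = 52.
4. `except Exception` is not reached.
Result: 52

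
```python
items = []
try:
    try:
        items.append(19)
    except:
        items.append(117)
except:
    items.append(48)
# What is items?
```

Step-by-step execution trace:
1. Inner try: `items.append(19)` → items = [19]. No exception raised.
2. Inner `except` is skipped.
3. Inner try completes normally; outer `except` is skipped.
Result: [19]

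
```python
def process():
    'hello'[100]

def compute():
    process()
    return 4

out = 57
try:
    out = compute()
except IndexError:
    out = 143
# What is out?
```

Step-by-step execution trace:
1. out starts at 57.
2. try: `compute()` calls `process()`.
3. `process()` evaluates `'hello'[100]`, which raises IndexError; it propagates through compute (uncaught).
4. `return 4` in compute is not reached; the assignment to out does not complete.
5. `except IndexError` matches → out = 143.
Result: 143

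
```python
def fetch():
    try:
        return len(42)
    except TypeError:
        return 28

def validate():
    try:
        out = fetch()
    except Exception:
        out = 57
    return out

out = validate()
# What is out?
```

Step-by-step execution trace:
1. `validate()` calls `fetch()`.
2. In fetch: `len(42)` raises TypeError; `except TypeError` catches it → returns 28.
3. In validate: `out = fetch()` → out = 28. No exception reaches validate.
4. `except Exception` is skipped; validate returns 28.
5. out = 28.
Result: 28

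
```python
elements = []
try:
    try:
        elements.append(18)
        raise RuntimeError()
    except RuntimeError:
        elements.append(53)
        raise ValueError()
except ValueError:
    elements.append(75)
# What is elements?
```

Step-by-step execution trace:
1. Inner try: `elements.append(18)` → elements = [18].
2. `raise RuntimeError()` raises RuntimeError.
3. Inner `except RuntimeError` matches → `elements.append(53)` → elements = [18, 53].
4. `raise ValueError()` raises ValueError; propagates to outer try.
5. Outer `except ValueError` matches → `elements.append(75)` → elements = [18, 53, 75].
Result: [18, 53, 75]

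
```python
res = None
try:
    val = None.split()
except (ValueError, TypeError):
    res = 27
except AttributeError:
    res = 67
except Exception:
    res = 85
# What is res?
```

Step-by-step execution trace:
1. `val = None.split()` raises AttributeError.
2. `except (ValueError, TypeError)` does not match AttributeError; skipped.
3. `except AttributeError` matches (exact type match) → res = 67.
4. `except Exception` is not reached.
Result: 67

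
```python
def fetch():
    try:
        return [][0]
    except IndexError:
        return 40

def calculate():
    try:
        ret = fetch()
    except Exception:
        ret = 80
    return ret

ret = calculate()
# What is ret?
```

Step-by-step execution trace:
1. `calculate()` calls `fetch()`.
2. In fetch: `[][0]` raises IndexError; `except IndexError` catches it → returns 40.
3. In calculate: `ret = fetch()` → ret = 40. No exception reaches calculate.
4. `except Exception` is skipped; calculate returns 40.
5. ret = 40.
Result: 40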